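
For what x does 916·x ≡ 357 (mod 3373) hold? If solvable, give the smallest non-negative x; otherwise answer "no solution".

144

First find gcd(916, 3373):
3373 = 3*916 + 625
916 = 1*625 + 291
625 = 2*291 + 43
291 = 6*43 + 33
43 = 1*33 + 10
33 = 3*10 + 3
10 = 3*3 + 1
3 = 3*1 + 0
gcd = 1, so a unique solution mod 3373 exists.
Back-substitute for the Bézout coefficients:
1 = 10 − 3·3
1 = −3·33 + 10·10
1 = 10·43 − 13·33
1 = −13·291 + 88·43
1 = 88·625 − 189·291
1 = −189·916 + 277·625
1 = 277·3373 − 1020·916
So 916·(-1020) ≡ 1 (mod 3373), giving 916⁻¹ ≡ 2353.
x ≡ 916⁻¹·357 ≡ 2353·357 ≡ 144 (mod 3373).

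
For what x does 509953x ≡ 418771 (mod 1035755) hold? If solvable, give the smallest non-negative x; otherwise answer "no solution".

First find gcd(509953, 1035755):
1035755 = 2·509953 + 15849
509953 = 32·15849 + 2785
15849 = 5·2785 + 1924
2785 = 1·1924 + 861
1924 = 2·861 + 202
861 = 4·202 + 53
202 = 3·53 + 43
53 = 1·43 + 10
43 = 4·10 + 3
10 = 3·3 + 1
3 = 3·1 + 0
gcd = 1, so a unique solution mod 1035755 exists.
Back-substitute for the Bézout coefficients:
1 = 10 − 3·3
1 = −3·43 + 13·10
1 = 13·53 − 16·43
1 = −16·202 + 61·53
1 = 61·861 − 260·202
1 = −260·1924 + 581·861
1 = 581·2785 − 841·1924
1 = −841·15849 + 4786·2785
1 = 4786·509953 − 153993·15849
1 = −153993·1035755 + 312772·509953
So 509953·(312772) ≡ 1 (mod 1035755), giving 509953⁻¹ ≡ 312772.
x ≡ 509953⁻¹·418771 ≡ 312772·418771 ≡ 337422 (mod 1035755).

337422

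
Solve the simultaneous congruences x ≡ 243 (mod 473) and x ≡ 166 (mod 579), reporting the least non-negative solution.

Write x = 243 + 473·k. Then 473·k ≡ 166 − 243 ≡ 502 (mod 579).
Need 473⁻¹ mod 579. Extended Euclid on (579, 473):
579 = 1·473 + 106
473 = 4·106 + 49
106 = 2·49 + 8
49 = 6·8 + 1
8 = 8·1 + 0
Back-substitute:
1 = 49 − 6·8
1 = −6·106 + 13·49
1 = 13·473 − 58·106
1 = −58·579 + 71·473
473⁻¹ ≡ 71 (mod 579), so k ≡ 71·502 ≡ 323 (mod 579).
x = 243 + 473·323 = 153022.

153022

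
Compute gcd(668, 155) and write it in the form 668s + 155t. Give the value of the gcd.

1

Apply Euclid's algorithm to 668 and 155:
668 = 4·155 + 48
155 = 3·48 + 11
48 = 4·11 + 4
11 = 2·4 + 3
4 = 1·3 + 1
3 = 3·1 + 0
gcd(668, 155) = 1.
Back-substituting:
1 = 4 − 3
1 = −11 + 3·4
1 = 3·48 − 13·11
1 = −13·155 + 42·48
1 = 42·668 − 181·155
So 1 = (42)·668 + (-181)·155.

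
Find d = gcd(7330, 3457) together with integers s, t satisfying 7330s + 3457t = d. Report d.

Repeated division:
7330 = 2×3457 + 416
3457 = 8×416 + 129
416 = 3×129 + 29
129 = 4×29 + 13
29 = 2×13 + 3
13 = 4×3 + 1
3 = 3×1 + 0
gcd(7330, 3457) = 1.
Working backward:
1 = 13 − 4·3
1 = −4·29 + 9·13
1 = 9·129 − 40·29
1 = −40·416 + 129·129
1 = 129·3457 − 1072·416
1 = −1072·7330 + 2273·3457
So 1 = (-1072)·7330 + (2273)·3457.

1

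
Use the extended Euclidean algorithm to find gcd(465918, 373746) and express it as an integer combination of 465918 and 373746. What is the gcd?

Euclidean algorithm:
465918 = 1*373746 + 92172
373746 = 4*92172 + 5058
92172 = 18*5058 + 1128
5058 = 4*1128 + 546
1128 = 2*546 + 36
546 = 15*36 + 6
36 = 6*6 + 0
gcd(465918, 373746) = 6.
Express as a combination:
6 = 546 − 15·36
6 = −15·1128 + 31·546
6 = 31·5058 − 139·1128
6 = −139·92172 + 2533·5058
6 = 2533·373746 − 10271·92172
6 = −10271·465918 + 12804·373746
So 6 = (-10271)·465918 + (12804)·373746.

6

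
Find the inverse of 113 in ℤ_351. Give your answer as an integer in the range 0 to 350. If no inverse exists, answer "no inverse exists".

146

Apply the Euclidean algorithm to 351 and 113:
351 = 3·113 + 12
113 = 9·12 + 5
12 = 2·5 + 2
5 = 2·2 + 1
2 = 2·1 + 0
gcd = 1, so the inverse exists. Back-substitute:
1 = 5 − 2·2
1 = −2·12 + 5·5
1 = 5·113 − 47·12
1 = −47·351 + 146·113
So 113·146 ≡ 1 (mod 351).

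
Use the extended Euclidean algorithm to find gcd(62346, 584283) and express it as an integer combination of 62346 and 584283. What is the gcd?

3

Euclidean algorithm:
584283 = 9×62346 + 23169
62346 = 2×23169 + 16008
23169 = 1×16008 + 7161
16008 = 2×7161 + 1686
7161 = 4×1686 + 417
1686 = 4×417 + 18
417 = 23×18 + 3
18 = 6×3 + 0
gcd(62346, 584283) = 3.
Express as a combination:
3 = 417 − 23·18
3 = −23·1686 + 93·417
3 = 93·7161 − 395·1686
3 = −395·16008 + 883·7161
3 = 883·23169 − 1278·16008
3 = −1278·62346 + 3439·23169
3 = 3439·584283 − 32229·62346
So 3 = (3439)·584283 + (-32229)·62346.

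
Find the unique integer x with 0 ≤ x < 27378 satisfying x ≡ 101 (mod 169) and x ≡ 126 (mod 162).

Write x = 101 + 169·k. Then 169·k ≡ 126 − 101 ≡ 25 (mod 162).
Need 169⁻¹ mod 162. Extended Euclid on (162, 7):
162 = 23·7 + 1
7 = 7·1 + 0
Back-substitute:
1 = 162 − 23·7
169⁻¹ ≡ 139 (mod 162), so k ≡ 139·25 ≡ 73 (mod 162).
x = 101 + 169·73 = 12438.

12438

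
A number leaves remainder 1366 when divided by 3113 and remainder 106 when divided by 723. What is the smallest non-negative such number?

197485

Write x = 1366 + 3113·k. Then 3113·k ≡ 106 − 1366 ≡ 186 (mod 723).
Need 3113⁻¹ mod 723. Extended Euclid on (723, 221):
723 = 3*221 + 60
221 = 3*60 + 41
60 = 1*41 + 19
41 = 2*19 + 3
19 = 6*3 + 1
3 = 3*1 + 0
Back-substitute:
1 = 19 − 6·3
1 = −6·41 + 13·19
1 = 13·60 − 19·41
1 = −19·221 + 70·60
1 = 70·723 − 229·221
3113⁻¹ ≡ 494 (mod 723), so k ≡ 494·186 ≡ 63 (mod 723).
x = 1366 + 3113·63 = 197485.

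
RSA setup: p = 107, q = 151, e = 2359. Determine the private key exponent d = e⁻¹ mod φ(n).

φ(n) = (p−1)(q−1) = 106·150 = 15900.
Need d with 2359·d ≡ 1 (mod 15900). Apply the extended Euclidean algorithm:
15900 = 6×2359 + 1746
2359 = 1×1746 + 613
1746 = 2×613 + 520
613 = 1×520 + 93
520 = 5×93 + 55
93 = 1×55 + 38
55 = 1×38 + 17
38 = 2×17 + 4
17 = 4×4 + 1
4 = 4×1 + 0
Back-substitute:
1 = 17 − 4·4
1 = −4·38 + 9·17
1 = 9·55 − 13·38
1 = −13·93 + 22·55
1 = 22·520 − 123·93
1 = −123·613 + 145·520
1 = 145·1746 − 413·613
1 = −413·2359 + 558·1746
1 = 558·15900 − 3761·2359
So 2359·(-3761) ≡ 1 (mod 15900), hence d ≡ -3761 ≡ 12139 (mod 15900).

12139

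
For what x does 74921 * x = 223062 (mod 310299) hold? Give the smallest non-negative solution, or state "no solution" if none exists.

no solution

gcd(74921, 310299):
310299 = 4·74921 + 10615
74921 = 7·10615 + 616
10615 = 17·616 + 143
616 = 4·143 + 44
143 = 3·44 + 11
44 = 4·11 + 0
gcd = 11, but 11 ∤ 223062, so the congruence has no solution.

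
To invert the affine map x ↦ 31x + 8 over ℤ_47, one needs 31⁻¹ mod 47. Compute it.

44

Run Euclid on (47, 31):
47 = 1×31 + 16
31 = 1×16 + 15
16 = 1×15 + 1
15 = 15×1 + 0
The gcd is 1. Working backward:
1 = 16 − 15
1 = −31 + 2·16
1 = 2·47 − 3·31
Thus 31·(-3) ≡ 1 (mod 47); reducing, -3 mod 47 = 44.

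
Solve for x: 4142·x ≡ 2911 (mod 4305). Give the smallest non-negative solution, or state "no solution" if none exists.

First find gcd(4142, 4305):
4305 = 1*4142 + 163
4142 = 25*163 + 67
163 = 2*67 + 29
67 = 2*29 + 9
29 = 3*9 + 2
9 = 4*2 + 1
2 = 2*1 + 0
gcd = 1, so a unique solution mod 4305 exists.
Back-substitute for the Bézout coefficients:
1 = 9 − 4·2
1 = −4·29 + 13·9
1 = 13·67 − 30·29
1 = −30·163 + 73·67
1 = 73·4142 − 1855·163
1 = −1855·4305 + 1928·4142
So 4142·(1928) ≡ 1 (mod 4305), giving 4142⁻¹ ≡ 1928.
x ≡ 4142⁻¹·2911 ≡ 1928·2911 ≡ 2993 (mod 4305).

2993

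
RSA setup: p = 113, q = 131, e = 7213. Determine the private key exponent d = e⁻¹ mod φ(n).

φ(n) = (p−1)(q−1) = 112·130 = 14560.
Need d with 7213·d ≡ 1 (mod 14560). Apply the extended Euclidean algorithm:
14560 = 2*7213 + 134
7213 = 53*134 + 111
134 = 1*111 + 23
111 = 4*23 + 19
23 = 1*19 + 4
19 = 4*4 + 3
4 = 1*3 + 1
3 = 3*1 + 0
Back-substitute:
1 = 4 − 3
1 = −19 + 5·4
1 = 5·23 − 6·19
1 = −6·111 + 29·23
1 = 29·134 − 35·111
1 = −35·7213 + 1884·134
1 = 1884·14560 − 3803·7213
So 7213·(-3803) ≡ 1 (mod 14560), hence d ≡ -3803 ≡ 10757 (mod 14560).

10757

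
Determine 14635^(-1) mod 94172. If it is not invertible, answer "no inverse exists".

74559

Run Euclid on (94172, 14635):
94172 = 6×14635 + 6362
14635 = 2×6362 + 1911
6362 = 3×1911 + 629
1911 = 3×629 + 24
629 = 26×24 + 5
24 = 4×5 + 4
5 = 1×4 + 1
4 = 4×1 + 0
The gcd is 1. Working backward:
1 = 5 − 4
1 = −24 + 5·5
1 = 5·629 − 131·24
1 = −131·1911 + 398·629
1 = 398·6362 − 1325·1911
1 = −1325·14635 + 3048·6362
1 = 3048·94172 − 19613·14635
So 14635·(-19613) ≡ 1 (mod 94172), and -19613 ≡ 74559 (mod 94172).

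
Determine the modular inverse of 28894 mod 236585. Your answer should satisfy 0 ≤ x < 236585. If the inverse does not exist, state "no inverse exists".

Apply the Euclidean algorithm to 236585 and 28894:
236585 = 8×28894 + 5433
28894 = 5×5433 + 1729
5433 = 3×1729 + 246
1729 = 7×246 + 7
246 = 35×7 + 1
7 = 7×1 + 0
The gcd is 1. Working backward:
1 = 246 − 35·7
1 = −35·1729 + 246·246
1 = 246·5433 − 773·1729
1 = −773·28894 + 4111·5433
1 = 4111·236585 − 33661·28894
Thus 28894·(-33661) ≡ 1 (mod 236585); reducing, -33661 mod 236585 = 202924.

202924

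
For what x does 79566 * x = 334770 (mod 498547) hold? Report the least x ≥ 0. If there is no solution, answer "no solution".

401293

First find gcd(79566, 498547):
498547 = 6×79566 + 21151
79566 = 3×21151 + 16113
21151 = 1×16113 + 5038
16113 = 3×5038 + 999
5038 = 5×999 + 43
999 = 23×43 + 10
43 = 4×10 + 3
10 = 3×3 + 1
3 = 3×1 + 0
gcd = 1, so a unique solution mod 498547 exists.
Back-substitute for the Bézout coefficients:
1 = 10 − 3·3
1 = −3·43 + 13·10
1 = 13·999 − 302·43
1 = −302·5038 + 1523·999
1 = 1523·16113 − 4871·5038
1 = −4871·21151 + 6394·16113
1 = 6394·79566 − 24053·21151
1 = −24053·498547 + 150712·79566
So 79566·(150712) ≡ 1 (mod 498547), giving 79566⁻¹ ≡ 150712.
x ≡ 79566⁻¹·334770 ≡ 150712·334770 ≡ 401293 (mod 498547).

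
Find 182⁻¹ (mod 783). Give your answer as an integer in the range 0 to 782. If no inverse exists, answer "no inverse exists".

gcd(783, 182) by repeated division:
783 = 4×182 + 55
182 = 3×55 + 17
55 = 3×17 + 4
17 = 4×4 + 1
4 = 4×1 + 0
Since gcd(182, 783) = 1, back-substitute to write 1 as a combination:
1 = 17 − 4·4
1 = −4·55 + 13·17
1 = 13·182 − 43·55
1 = −43·783 + 185·182
So 182·185 ≡ 1 (mod 783).

185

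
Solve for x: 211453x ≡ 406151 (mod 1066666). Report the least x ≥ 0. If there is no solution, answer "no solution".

First find gcd(211453, 1066666):
1066666 = 5×211453 + 9401
211453 = 22×9401 + 4631
9401 = 2×4631 + 139
4631 = 33×139 + 44
139 = 3×44 + 7
44 = 6×7 + 2
7 = 3×2 + 1
2 = 2×1 + 0
gcd = 1, so a unique solution mod 1066666 exists.
Back-substitute for the Bézout coefficients:
1 = 7 − 3·2
1 = −3·44 + 19·7
1 = 19·139 − 60·44
1 = −60·4631 + 1999·139
1 = 1999·9401 − 4058·4631
1 = −4058·211453 + 91275·9401
1 = 91275·1066666 − 460433·211453
So 211453·(-460433) ≡ 1 (mod 1066666), giving 211453⁻¹ ≡ 606233.
x ≡ 211453⁻¹·406151 ≡ 606233·406151 ≡ 426405 (mod 1066666).

426405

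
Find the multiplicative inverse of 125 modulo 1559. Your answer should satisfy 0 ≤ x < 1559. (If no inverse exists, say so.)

449

Run Euclid on (1559, 125):
1559 = 12·125 + 59
125 = 2·59 + 7
59 = 8·7 + 3
7 = 2·3 + 1
3 = 3·1 + 0
The gcd is 1. Working backward:
1 = 7 − 2·3
1 = −2·59 + 17·7
1 = 17·125 − 36·59
1 = −36·1559 + 449·125
So 125·449 ≡ 1 (mod 1559).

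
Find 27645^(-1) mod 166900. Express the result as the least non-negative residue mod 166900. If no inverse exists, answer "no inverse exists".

Euclidean algorithm on 166900, 27645:
166900 = 6×27645 + 1030
27645 = 26×1030 + 865
1030 = 1×865 + 165
865 = 5×165 + 40
165 = 4×40 + 5
40 = 8×5 + 0
The gcd is 5, not 1, hence no inverse exists.

no inverse exists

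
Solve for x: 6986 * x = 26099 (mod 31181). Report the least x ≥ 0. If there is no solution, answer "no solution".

First find gcd(6986, 31181):
31181 = 4×6986 + 3237
6986 = 2×3237 + 512
3237 = 6×512 + 165
512 = 3×165 + 17
165 = 9×17 + 12
17 = 1×12 + 5
12 = 2×5 + 2
5 = 2×2 + 1
2 = 2×1 + 0
gcd = 1, so a unique solution mod 31181 exists.
Back-substitute for the Bézout coefficients:
1 = 5 − 2·2
1 = −2·12 + 5·5
1 = 5·17 − 7·12
1 = −7·165 + 68·17
1 = 68·512 − 211·165
1 = −211·3237 + 1334·512
1 = 1334·6986 − 2879·3237
1 = −2879·31181 + 12850·6986
So 6986·(12850) ≡ 1 (mod 31181), giving 6986⁻¹ ≡ 12850.
x ≡ 6986⁻¹·26099 ≡ 12850·26099 ≡ 20495 (mod 31181).

20495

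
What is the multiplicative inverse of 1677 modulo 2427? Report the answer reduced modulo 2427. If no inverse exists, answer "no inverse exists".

Compute gcd(1677, 2427):
2427 = 1·1677 + 750
1677 = 2·750 + 177
750 = 4·177 + 42
177 = 4·42 + 9
42 = 4·9 + 6
9 = 1·6 + 3
6 = 2·3 + 0
Since gcd = 3 > 1, 1677 is not a unit mod 2427.

no inverse exists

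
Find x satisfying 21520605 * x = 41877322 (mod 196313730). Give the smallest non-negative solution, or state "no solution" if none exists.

gcd(21520605, 196313730):
196313730 = 9*21520605 + 2628285
21520605 = 8*2628285 + 494325
2628285 = 5*494325 + 156660
494325 = 3*156660 + 24345
156660 = 6*24345 + 10590
24345 = 2*10590 + 3165
10590 = 3*3165 + 1095
3165 = 2*1095 + 975
1095 = 1*975 + 120
975 = 8*120 + 15
120 = 8*15 + 0
gcd = 15, but 15 ∤ 41877322, so the congruence has no solution.

no solution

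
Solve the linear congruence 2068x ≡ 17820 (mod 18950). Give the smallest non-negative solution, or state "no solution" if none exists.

815

First find gcd(2068, 18950):
18950 = 9·2068 + 338
2068 = 6·338 + 40
338 = 8·40 + 18
40 = 2·18 + 4
18 = 4·4 + 2
4 = 2·2 + 0
gcd = 2 and 2 | 17820, so solutions exist. Divide through by 2: 1034x ≡ 8910 (mod 9475).
Now find 1034⁻¹ mod 9475:
9475 = 9·1034 + 169
1034 = 6·169 + 20
169 = 8·20 + 9
20 = 2·9 + 2
9 = 4·2 + 1
2 = 2·1 + 0
Back-substitute:
1 = 9 − 4·2
1 = −4·20 + 9·9
1 = 9·169 − 76·20
1 = −76·1034 + 465·169
1 = 465·9475 − 4261·1034
So 1034·(-4261) ≡ 1 (mod 9475), i.e. 1034⁻¹ ≡ 5214.
Then x ≡ 5214·8910 ≡ 815 (mod 9475); the smallest non-negative solution is x = 815.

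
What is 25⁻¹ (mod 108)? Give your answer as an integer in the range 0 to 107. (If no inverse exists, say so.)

13

Run Euclid on (108, 25):
108 = 4*25 + 8
25 = 3*8 + 1
8 = 8*1 + 0
The gcd is 1. Working backward:
1 = 25 − 3·8
1 = −3·108 + 13·25
So 25·13 ≡ 1 (mod 108).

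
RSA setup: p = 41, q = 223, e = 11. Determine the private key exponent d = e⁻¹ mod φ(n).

φ(n) = (p−1)(q−1) = 40·222 = 8880.
Need d with 11·d ≡ 1 (mod 8880). Apply the extended Euclidean algorithm:
8880 = 807*11 + 3
11 = 3*3 + 2
3 = 1*2 + 1
2 = 2*1 + 0
Back-substitute:
1 = 3 − 2
1 = −11 + 4·3
1 = 4·8880 − 3229·11
So 11·(-3229) ≡ 1 (mod 8880), hence d ≡ -3229 ≡ 5651 (mod 8880).

5651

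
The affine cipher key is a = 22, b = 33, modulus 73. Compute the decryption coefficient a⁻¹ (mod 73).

Apply the Euclidean algorithm to 73 and 22:
73 = 3·22 + 7
22 = 3·7 + 1
7 = 7·1 + 0
Since gcd(22, 73) = 1, back-substitute to write 1 as a combination:
1 = 22 − 3·7
1 = −3·73 + 10·22
So 22·10 ≡ 1 (mod 73).

10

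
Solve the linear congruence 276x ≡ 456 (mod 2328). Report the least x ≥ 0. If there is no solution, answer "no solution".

First find gcd(276, 2328):
2328 = 8*276 + 120
276 = 2*120 + 36
120 = 3*36 + 12
36 = 3*12 + 0
gcd = 12 and 12 | 456, so solutions exist. Divide through by 12: 23x ≡ 38 (mod 194).
Now find 23⁻¹ mod 194:
194 = 8·23 + 10
23 = 2·10 + 3
10 = 3·3 + 1
3 = 3·1 + 0
Back-substitute:
1 = 10 − 3·3
1 = −3·23 + 7·10
1 = 7·194 − 59·23
So 23·(-59) ≡ 1 (mod 194), i.e. 23⁻¹ ≡ 135.
Then x ≡ 135·38 ≡ 86 (mod 194); the smallest non-negative solution is x = 86.

86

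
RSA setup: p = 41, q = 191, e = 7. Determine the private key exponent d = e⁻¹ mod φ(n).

4343

φ(n) = (p−1)(q−1) = 40·190 = 7600.
Need d with 7·d ≡ 1 (mod 7600). Apply the extended Euclidean algorithm:
7600 = 1085·7 + 5
7 = 1·5 + 2
5 = 2·2 + 1
2 = 2·1 + 0
Back-substitute:
1 = 5 − 2·2
1 = −2·7 + 3·5
1 = 3·7600 − 3257·7
So 7·(-3257) ≡ 1 (mod 7600), hence d ≡ -3257 ≡ 4343 (mod 7600).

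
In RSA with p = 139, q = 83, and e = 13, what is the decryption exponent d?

φ(n) = (p−1)(q−1) = 138·82 = 11316.
Need d with 13·d ≡ 1 (mod 11316). Apply the extended Euclidean algorithm:
11316 = 870×13 + 6
13 = 2×6 + 1
6 = 6×1 + 0
Back-substitute:
1 = 13 − 2·6
1 = −2·11316 + 1741·13
So 13·1741 ≡ 1 (mod 11316), hence d = 1741.

1741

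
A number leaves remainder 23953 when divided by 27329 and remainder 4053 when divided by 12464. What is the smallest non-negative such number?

Write x = 23953 + 27329·k. Then 27329·k ≡ 4053 − 23953 ≡ 5028 (mod 12464).
Need 27329⁻¹ mod 12464. Extended Euclid on (12464, 2401):
12464 = 5*2401 + 459
2401 = 5*459 + 106
459 = 4*106 + 35
106 = 3*35 + 1
35 = 35*1 + 0
Back-substitute:
1 = 106 − 3·35
1 = −3·459 + 13·106
1 = 13·2401 − 68·459
1 = −68·12464 + 353·2401
27329⁻¹ ≡ 353 (mod 12464), so k ≡ 353·5028 ≡ 4996 (mod 12464).
x = 23953 + 27329·4996 = 136559637.

136559637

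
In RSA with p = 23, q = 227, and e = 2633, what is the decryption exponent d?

φ(n) = (p−1)(q−1) = 22·226 = 4972.
Need d with 2633·d ≡ 1 (mod 4972). Apply the extended Euclidean algorithm:
4972 = 1·2633 + 2339
2633 = 1·2339 + 294
2339 = 7·294 + 281
294 = 1·281 + 13
281 = 21·13 + 8
13 = 1·8 + 5
8 = 1·5 + 3
5 = 1·3 + 2
3 = 1·2 + 1
2 = 2·1 + 0
Back-substitute:
1 = 3 − 2
1 = −5 + 2·3
1 = 2·8 − 3·5
1 = −3·13 + 5·8
1 = 5·281 − 108·13
1 = −108·294 + 113·281
1 = 113·2339 − 899·294
1 = −899·2633 + 1012·2339
1 = 1012·4972 − 1911·2633
So 2633·(-1911) ≡ 1 (mod 4972), hence d ≡ -1911 ≡ 3061 (mod 4972).

3061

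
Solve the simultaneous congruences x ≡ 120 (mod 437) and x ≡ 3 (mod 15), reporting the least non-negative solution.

Write x = 120 + 437·k. Then 437·k ≡ 3 − 120 ≡ 3 (mod 15).
Need 437⁻¹ mod 15. Extended Euclid on (15, 2):
15 = 7*2 + 1
2 = 2*1 + 0
Back-substitute:
1 = 15 − 7·2
437⁻¹ ≡ 8 (mod 15), so k ≡ 8·3 ≡ 9 (mod 15).
x = 120 + 437·9 = 4053.

4053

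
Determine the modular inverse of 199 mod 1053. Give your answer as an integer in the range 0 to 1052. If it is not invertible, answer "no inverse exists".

127

gcd(1053, 199) by repeated division:
1053 = 5×199 + 58
199 = 3×58 + 25
58 = 2×25 + 8
25 = 3×8 + 1
8 = 8×1 + 0
The gcd is 1. Working backward:
1 = 25 − 3·8
1 = −3·58 + 7·25
1 = 7·199 − 24·58
1 = −24·1053 + 127·199
So 199·127 ≡ 1 (mod 1053).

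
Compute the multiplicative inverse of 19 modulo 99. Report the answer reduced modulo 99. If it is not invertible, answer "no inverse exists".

73

Apply the Euclidean algorithm to 99 and 19:
99 = 5*19 + 4
19 = 4*4 + 3
4 = 1*3 + 1
3 = 3*1 + 0
Since gcd(19, 99) = 1, back-substitute to write 1 as a combination:
1 = 4 − 3
1 = −19 + 5·4
1 = 5·99 − 26·19
So 19·(-26) ≡ 1 (mod 99), and -26 ≡ 73 (mod 99).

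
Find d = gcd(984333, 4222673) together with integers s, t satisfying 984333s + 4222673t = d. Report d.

Apply Euclid's algorithm to 4222673 and 984333:
4222673 = 4·984333 + 285341
984333 = 3·285341 + 128310
285341 = 2·128310 + 28721
128310 = 4·28721 + 13426
28721 = 2·13426 + 1869
13426 = 7·1869 + 343
1869 = 5·343 + 154
343 = 2·154 + 35
154 = 4·35 + 14
35 = 2·14 + 7
14 = 2·7 + 0
gcd(984333, 4222673) = 7.
Working backward:
7 = 35 − 2·14
7 = −2·154 + 9·35
7 = 9·343 − 20·154
7 = −20·1869 + 109·343
7 = 109·13426 − 783·1869
7 = −783·28721 + 1675·13426
7 = 1675·128310 − 7483·28721
7 = −7483·285341 + 16641·128310
7 = 16641·984333 − 57406·285341
7 = −57406·4222673 + 246265·984333
So 7 = (-57406)·4222673 + (246265)·984333.

7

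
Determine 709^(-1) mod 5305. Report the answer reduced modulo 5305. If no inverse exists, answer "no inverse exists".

Apply the Euclidean algorithm to 5305 and 709:
5305 = 7×709 + 342
709 = 2×342 + 25
342 = 13×25 + 17
25 = 1×17 + 8
17 = 2×8 + 1
8 = 8×1 + 0
Since gcd(709, 5305) = 1, back-substitute to write 1 as a combination:
1 = 17 − 2·8
1 = −2·25 + 3·17
1 = 3·342 − 41·25
1 = −41·709 + 85·342
1 = 85·5305 − 636·709
So 709·(-636) ≡ 1 (mod 5305), and -636 ≡ 4669 (mod 5305).

4669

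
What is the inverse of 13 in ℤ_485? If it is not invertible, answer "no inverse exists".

Apply the Euclidean algorithm to 485 and 13:
485 = 37*13 + 4
13 = 3*4 + 1
4 = 4*1 + 0
The gcd is 1. Working backward:
1 = 13 − 3·4
1 = −3·485 + 112·13
So 13·112 ≡ 1 (mod 485).

112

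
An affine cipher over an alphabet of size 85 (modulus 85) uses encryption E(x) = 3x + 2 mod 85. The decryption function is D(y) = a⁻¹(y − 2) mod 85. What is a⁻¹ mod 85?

Run Euclid on (85, 3):
85 = 28×3 + 1
3 = 3×1 + 0
gcd = 1, so the inverse exists. Back-substitute:
1 = 85 − 28·3
So 3·(-28) ≡ 1 (mod 85), and -28 ≡ 57 (mod 85).

57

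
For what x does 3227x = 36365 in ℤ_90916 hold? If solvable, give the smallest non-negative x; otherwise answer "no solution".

7111

First find gcd(3227, 90916):
90916 = 28·3227 + 560
3227 = 5·560 + 427
560 = 1·427 + 133
427 = 3·133 + 28
133 = 4·28 + 21
28 = 1·21 + 7
21 = 3·7 + 0
gcd = 7 and 7 | 36365, so solutions exist. Divide through by 7: 461x ≡ 5195 (mod 12988).
Now find 461⁻¹ mod 12988:
12988 = 28×461 + 80
461 = 5×80 + 61
80 = 1×61 + 19
61 = 3×19 + 4
19 = 4×4 + 3
4 = 1×3 + 1
3 = 3×1 + 0
Back-substitute:
1 = 4 − 3
1 = −19 + 5·4
1 = 5·61 − 16·19
1 = −16·80 + 21·61
1 = 21·461 − 121·80
1 = −121·12988 + 3409·461
So 461⁻¹ ≡ 3409 (mod 12988).
Then x ≡ 3409·5195 ≡ 7111 (mod 12988); the smallest non-negative solution is x = 7111.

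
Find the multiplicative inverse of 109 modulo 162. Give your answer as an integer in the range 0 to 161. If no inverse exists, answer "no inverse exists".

Apply the Euclidean algorithm to 162 and 109:
162 = 1*109 + 53
109 = 2*53 + 3
53 = 17*3 + 2
3 = 1*2 + 1
2 = 2*1 + 0
gcd = 1, so the inverse exists. Back-substitute:
1 = 3 − 2
1 = −53 + 18·3
1 = 18·109 − 37·53
1 = −37·162 + 55·109
So 109·55 ≡ 1 (mod 162).

55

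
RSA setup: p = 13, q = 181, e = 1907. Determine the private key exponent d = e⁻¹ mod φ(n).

φ(n) = (p−1)(q−1) = 12·180 = 2160.
Need d with 1907·d ≡ 1 (mod 2160). Apply the extended Euclidean algorithm:
2160 = 1*1907 + 253
1907 = 7*253 + 136
253 = 1*136 + 117
136 = 1*117 + 19
117 = 6*19 + 3
19 = 6*3 + 1
3 = 3*1 + 0
Back-substitute:
1 = 19 − 6·3
1 = −6·117 + 37·19
1 = 37·136 − 43·117
1 = −43·253 + 80·136
1 = 80·1907 − 603·253
1 = −603·2160 + 683·1907
So 1907·683 ≡ 1 (mod 2160), hence d = 683.

683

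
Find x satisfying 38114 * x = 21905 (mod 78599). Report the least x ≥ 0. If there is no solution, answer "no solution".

First find gcd(38114, 78599):
78599 = 2×38114 + 2371
38114 = 16×2371 + 178
2371 = 13×178 + 57
178 = 3×57 + 7
57 = 8×7 + 1
7 = 7×1 + 0
gcd = 1, so a unique solution mod 78599 exists.
Back-substitute for the Bézout coefficients:
1 = 57 − 8·7
1 = −8·178 + 25·57
1 = 25·2371 − 333·178
1 = −333·38114 + 5353·2371
1 = 5353·78599 − 11039·38114
So 38114·(-11039) ≡ 1 (mod 78599), giving 38114⁻¹ ≡ 67560.
x ≡ 38114⁻¹·21905 ≡ 67560·21905 ≡ 39828 (mod 78599).

39828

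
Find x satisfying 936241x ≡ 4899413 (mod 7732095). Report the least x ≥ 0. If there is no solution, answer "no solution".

First find gcd(936241, 7732095):
7732095 = 8*936241 + 242167
936241 = 3*242167 + 209740
242167 = 1*209740 + 32427
209740 = 6*32427 + 15178
32427 = 2*15178 + 2071
15178 = 7*2071 + 681
2071 = 3*681 + 28
681 = 24*28 + 9
28 = 3*9 + 1
9 = 9*1 + 0
gcd = 1, so a unique solution mod 7732095 exists.
Back-substitute for the Bézout coefficients:
1 = 28 − 3·9
1 = −3·681 + 73·28
1 = 73·2071 − 222·681
1 = −222·15178 + 1627·2071
1 = 1627·32427 − 3476·15178
1 = −3476·209740 + 22483·32427
1 = 22483·242167 − 25959·209740
1 = −25959·936241 + 100360·242167
1 = 100360·7732095 − 828839·936241
So 936241·(-828839) ≡ 1 (mod 7732095), giving 936241⁻¹ ≡ 6903256.
x ≡ 936241⁻¹·4899413 ≡ 6903256·4899413 ≡ 2133638 (mod 7732095).

2133638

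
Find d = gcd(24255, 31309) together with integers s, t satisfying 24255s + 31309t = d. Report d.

1

Repeated division:
31309 = 1×24255 + 7054
24255 = 3×7054 + 3093
7054 = 2×3093 + 868
3093 = 3×868 + 489
868 = 1×489 + 379
489 = 1×379 + 110
379 = 3×110 + 49
110 = 2×49 + 12
49 = 4×12 + 1
12 = 12×1 + 0
gcd(24255, 31309) = 1.
Express as a combination:
1 = 49 − 4·12
1 = −4·110 + 9·49
1 = 9·379 − 31·110
1 = −31·489 + 40·379
1 = 40·868 − 71·489
1 = −71·3093 + 253·868
1 = 253·7054 − 577·3093
1 = −577·24255 + 1984·7054
1 = 1984·31309 − 2561·24255
So 1 = (1984)·31309 + (-2561)·24255.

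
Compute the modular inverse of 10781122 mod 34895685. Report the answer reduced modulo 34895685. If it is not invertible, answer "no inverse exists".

Euclidean algorithm on 34895685, 10781122:
34895685 = 3·10781122 + 2552319
10781122 = 4·2552319 + 571846
2552319 = 4·571846 + 264935
571846 = 2·264935 + 41976
264935 = 6·41976 + 13079
41976 = 3·13079 + 2739
13079 = 4·2739 + 2123
2739 = 1·2123 + 616
2123 = 3·616 + 275
616 = 2·275 + 66
275 = 4·66 + 11
66 = 6·11 + 0
gcd(10781122, 34895685) = 11 ≠ 1, so 10781122 has no multiplicative inverse modulo 34895685.

no inverse exists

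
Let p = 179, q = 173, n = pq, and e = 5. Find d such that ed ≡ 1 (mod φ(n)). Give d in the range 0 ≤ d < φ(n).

φ(n) = (p−1)(q−1) = 178·172 = 30616.
Need d with 5·d ≡ 1 (mod 30616). Apply the extended Euclidean algorithm:
30616 = 6123*5 + 1
5 = 5*1 + 0
Back-substitute:
1 = 30616 − 6123·5
So 5·(-6123) ≡ 1 (mod 30616), hence d ≡ -6123 ≡ 24493 (mod 30616).

24493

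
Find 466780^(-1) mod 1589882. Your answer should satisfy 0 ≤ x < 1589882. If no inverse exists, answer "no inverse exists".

Compute gcd(466780, 1589882):
1589882 = 3·466780 + 189542
466780 = 2·189542 + 87696
189542 = 2·87696 + 14150
87696 = 6·14150 + 2796
14150 = 5·2796 + 170
2796 = 16·170 + 76
170 = 2·76 + 18
76 = 4·18 + 4
18 = 4·4 + 2
4 = 2·2 + 0
The gcd is 2, not 1, hence no inverse exists.

no inverse exists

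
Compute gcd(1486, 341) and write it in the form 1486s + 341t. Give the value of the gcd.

Euclidean algorithm:
1486 = 4×341 + 122
341 = 2×122 + 97
122 = 1×97 + 25
97 = 3×25 + 22
25 = 1×22 + 3
22 = 7×3 + 1
3 = 3×1 + 0
gcd(1486, 341) = 1.
Back-substituting:
1 = 22 − 7·3
1 = −7·25 + 8·22
1 = 8·97 − 31·25
1 = −31·122 + 39·97
1 = 39·341 − 109·122
1 = −109·1486 + 475·341
So 1 = (-109)·1486 + (475)·341.

1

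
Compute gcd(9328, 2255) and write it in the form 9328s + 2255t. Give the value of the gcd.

Euclidean algorithm:
9328 = 4*2255 + 308
2255 = 7*308 + 99
308 = 3*99 + 11
99 = 9*11 + 0
gcd(9328, 2255) = 11.
Express as a combination:
11 = 308 − 3·99
11 = −3·2255 + 22·308
11 = 22·9328 − 91·2255
So 11 = (22)·9328 + (-91)·2255.

11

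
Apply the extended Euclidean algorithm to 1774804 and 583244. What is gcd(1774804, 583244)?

4

Euclidean algorithm:
1774804 = 3*583244 + 25072
583244 = 23*25072 + 6588
25072 = 3*6588 + 5308
6588 = 1*5308 + 1280
5308 = 4*1280 + 188
1280 = 6*188 + 152
188 = 1*152 + 36
152 = 4*36 + 8
36 = 4*8 + 4
8 = 2*4 + 0
gcd(1774804, 583244) = 4.
Working backward:
4 = 36 − 4·8
4 = −4·152 + 17·36
4 = 17·188 − 21·152
4 = −21·1280 + 143·188
4 = 143·5308 − 593·1280
4 = −593·6588 + 736·5308
4 = 736·25072 − 2801·6588
4 = −2801·583244 + 65159·25072
4 = 65159·1774804 − 198278·583244
So 4 = (65159)·1774804 + (-198278)·583244.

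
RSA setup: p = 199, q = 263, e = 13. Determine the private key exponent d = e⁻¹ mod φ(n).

φ(n) = (p−1)(q−1) = 198·262 = 51876.
Need d with 13·d ≡ 1 (mod 51876). Apply the extended Euclidean algorithm:
51876 = 3990×13 + 6
13 = 2×6 + 1
6 = 6×1 + 0
Back-substitute:
1 = 13 − 2·6
1 = −2·51876 + 7981·13
So 13·7981 ≡ 1 (mod 51876), hence d = 7981.

7981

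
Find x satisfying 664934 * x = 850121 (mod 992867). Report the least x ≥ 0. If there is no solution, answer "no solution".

First find gcd(664934, 992867):
992867 = 1×664934 + 327933
664934 = 2×327933 + 9068
327933 = 36×9068 + 1485
9068 = 6×1485 + 158
1485 = 9×158 + 63
158 = 2×63 + 32
63 = 1×32 + 31
32 = 1×31 + 1
31 = 31×1 + 0
gcd = 1, so a unique solution mod 992867 exists.
Back-substitute for the Bézout coefficients:
1 = 32 − 31
1 = −63 + 2·32
1 = 2·158 − 5·63
1 = −5·1485 + 47·158
1 = 47·9068 − 287·1485
1 = −287·327933 + 10379·9068
1 = 10379·664934 − 21045·327933
1 = −21045·992867 + 31424·664934
So 664934·(31424) ≡ 1 (mod 992867), giving 664934⁻¹ ≡ 31424.
x ≡ 664934⁻¹·850121 ≡ 31424·850121 ≡ 122802 (mod 992867).

122802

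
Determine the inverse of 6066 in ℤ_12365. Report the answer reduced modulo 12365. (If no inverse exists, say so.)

Apply the Euclidean algorithm to 12365 and 6066:
12365 = 2*6066 + 233
6066 = 26*233 + 8
233 = 29*8 + 1
8 = 8*1 + 0
gcd = 1, so the inverse exists. Back-substitute:
1 = 233 − 29·8
1 = −29·6066 + 755·233
1 = 755·12365 − 1539·6066
So 6066·(-1539) ≡ 1 (mod 12365), and -1539 ≡ 10826 (mod 12365).

10826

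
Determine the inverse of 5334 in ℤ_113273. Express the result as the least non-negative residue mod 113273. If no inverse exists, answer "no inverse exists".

64239

Extended Euclidean algorithm:
113273 = 21*5334 + 1259
5334 = 4*1259 + 298
1259 = 4*298 + 67
298 = 4*67 + 30
67 = 2*30 + 7
30 = 4*7 + 2
7 = 3*2 + 1
2 = 2*1 + 0
The gcd is 1. Working backward:
1 = 7 − 3·2
1 = −3·30 + 13·7
1 = 13·67 − 29·30
1 = −29·298 + 129·67
1 = 129·1259 − 545·298
1 = −545·5334 + 2309·1259
1 = 2309·113273 − 49034·5334
So 5334·(-49034) ≡ 1 (mod 113273), and -49034 ≡ 64239 (mod 113273).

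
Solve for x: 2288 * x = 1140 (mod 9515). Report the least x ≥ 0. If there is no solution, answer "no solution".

no solution

gcd(2288, 9515):
9515 = 4×2288 + 363
2288 = 6×363 + 110
363 = 3×110 + 33
110 = 3×33 + 11
33 = 3×11 + 0
gcd = 11, but 11 ∤ 1140, so the congruence has no solution.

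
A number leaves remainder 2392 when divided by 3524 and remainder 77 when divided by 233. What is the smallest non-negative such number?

400604

Write x = 2392 + 3524·k. Then 3524·k ≡ 77 − 2392 ≡ 15 (mod 233).
Need 3524⁻¹ mod 233. Extended Euclid on (233, 29):
233 = 8×29 + 1
29 = 29×1 + 0
Back-substitute:
1 = 233 − 8·29
3524⁻¹ ≡ 225 (mod 233), so k ≡ 225·15 ≡ 113 (mod 233).
x = 2392 + 3524·113 = 400604.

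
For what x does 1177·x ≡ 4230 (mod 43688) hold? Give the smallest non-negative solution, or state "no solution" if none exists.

9246

First find gcd(1177, 43688):
43688 = 37×1177 + 139
1177 = 8×139 + 65
139 = 2×65 + 9
65 = 7×9 + 2
9 = 4×2 + 1
2 = 2×1 + 0
gcd = 1, so a unique solution mod 43688 exists.
Back-substitute for the Bézout coefficients:
1 = 9 − 4·2
1 = −4·65 + 29·9
1 = 29·139 − 62·65
1 = −62·1177 + 525·139
1 = 525·43688 − 19487·1177
So 1177·(-19487) ≡ 1 (mod 43688), giving 1177⁻¹ ≡ 24201.
x ≡ 1177⁻¹·4230 ≡ 24201·4230 ≡ 9246 (mod 43688).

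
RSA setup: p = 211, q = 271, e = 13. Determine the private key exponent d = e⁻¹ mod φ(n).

φ(n) = (p−1)(q−1) = 210·270 = 56700.
Need d with 13·d ≡ 1 (mod 56700). Apply the extended Euclidean algorithm:
56700 = 4361·13 + 7
13 = 1·7 + 6
7 = 1·6 + 1
6 = 6·1 + 0
Back-substitute:
1 = 7 − 6
1 = −13 + 2·7
1 = 2·56700 − 8723·13
So 13·(-8723) ≡ 1 (mod 56700), hence d ≡ -8723 ≡ 47977 (mod 56700).

47977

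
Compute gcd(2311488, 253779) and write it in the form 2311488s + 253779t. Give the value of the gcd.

3

Euclidean algorithm:
2311488 = 9·253779 + 27477
253779 = 9·27477 + 6486
27477 = 4·6486 + 1533
6486 = 4·1533 + 354
1533 = 4·354 + 117
354 = 3·117 + 3
117 = 39·3 + 0
gcd(2311488, 253779) = 3.
Working backward:
3 = 354 − 3·117
3 = −3·1533 + 13·354
3 = 13·6486 − 55·1533
3 = −55·27477 + 233·6486
3 = 233·253779 − 2152·27477
3 = −2152·2311488 + 19601·253779
So 3 = (-2152)·2311488 + (19601)·253779.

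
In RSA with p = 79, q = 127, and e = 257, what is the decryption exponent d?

1109

φ(n) = (p−1)(q−1) = 78·126 = 9828.
Need d with 257·d ≡ 1 (mod 9828). Apply the extended Euclidean algorithm:
9828 = 38*257 + 62
257 = 4*62 + 9
62 = 6*9 + 8
9 = 1*8 + 1
8 = 8*1 + 0
Back-substitute:
1 = 9 − 8
1 = −62 + 7·9
1 = 7·257 − 29·62
1 = −29·9828 + 1109·257
So 257·1109 ≡ 1 (mod 9828), hence d = 1109.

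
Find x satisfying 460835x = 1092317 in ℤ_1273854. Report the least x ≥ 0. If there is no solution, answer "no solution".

892177

First find gcd(460835, 1273854):
1273854 = 2·460835 + 352184
460835 = 1·352184 + 108651
352184 = 3·108651 + 26231
108651 = 4·26231 + 3727
26231 = 7·3727 + 142
3727 = 26·142 + 35
142 = 4·35 + 2
35 = 17·2 + 1
2 = 2·1 + 0
gcd = 1, so a unique solution mod 1273854 exists.
Back-substitute for the Bézout coefficients:
1 = 35 − 17·2
1 = −17·142 + 69·35
1 = 69·3727 − 1811·142
1 = −1811·26231 + 12746·3727
1 = 12746·108651 − 52795·26231
1 = −52795·352184 + 171131·108651
1 = 171131·460835 − 223926·352184
1 = −223926·1273854 + 618983·460835
So 460835·(618983) ≡ 1 (mod 1273854), giving 460835⁻¹ ≡ 618983.
x ≡ 460835⁻¹·1092317 ≡ 618983·1092317 ≡ 892177 (mod 1273854).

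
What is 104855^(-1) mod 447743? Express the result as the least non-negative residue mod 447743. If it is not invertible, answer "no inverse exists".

342348

Apply the Euclidean algorithm to 447743 and 104855:
447743 = 4×104855 + 28323
104855 = 3×28323 + 19886
28323 = 1×19886 + 8437
19886 = 2×8437 + 3012
8437 = 2×3012 + 2413
3012 = 1×2413 + 599
2413 = 4×599 + 17
599 = 35×17 + 4
17 = 4×4 + 1
4 = 4×1 + 0
The gcd is 1. Working backward:
1 = 17 − 4·4
1 = −4·599 + 141·17
1 = 141·2413 − 568·599
1 = −568·3012 + 709·2413
1 = 709·8437 − 1986·3012
1 = −1986·19886 + 4681·8437
1 = 4681·28323 − 6667·19886
1 = −6667·104855 + 24682·28323
1 = 24682·447743 − 105395·104855
Hence 104855⁻¹ ≡ -105395 ≡ 342348 (mod 447743).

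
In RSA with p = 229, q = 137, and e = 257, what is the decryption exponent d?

3137

φ(n) = (p−1)(q−1) = 228·136 = 31008.
Need d with 257·d ≡ 1 (mod 31008). Apply the extended Euclidean algorithm:
31008 = 120·257 + 168
257 = 1·168 + 89
168 = 1·89 + 79
89 = 1·79 + 10
79 = 7·10 + 9
10 = 1·9 + 1
9 = 9·1 + 0
Back-substitute:
1 = 10 − 9
1 = −79 + 8·10
1 = 8·89 − 9·79
1 = −9·168 + 17·89
1 = 17·257 − 26·168
1 = −26·31008 + 3137·257
So 257·3137 ≡ 1 (mod 31008), hence d = 3137.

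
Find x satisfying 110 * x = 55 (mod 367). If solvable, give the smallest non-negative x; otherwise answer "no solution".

184

First find gcd(110, 367):
367 = 3×110 + 37
110 = 2×37 + 36
37 = 1×36 + 1
36 = 36×1 + 0
gcd = 1, so a unique solution mod 367 exists.
Back-substitute for the Bézout coefficients:
1 = 37 − 36
1 = −110 + 3·37
1 = 3·367 − 10·110
So 110·(-10) ≡ 1 (mod 367), giving 110⁻¹ ≡ 357.
x ≡ 110⁻¹·55 ≡ 357·55 ≡ 184 (mod 367).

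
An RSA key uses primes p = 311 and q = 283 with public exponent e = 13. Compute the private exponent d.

53797

φ(n) = (p−1)(q−1) = 310·282 = 87420.
Need d with 13·d ≡ 1 (mod 87420). Apply the extended Euclidean algorithm:
87420 = 6724*13 + 8
13 = 1*8 + 5
8 = 1*5 + 3
5 = 1*3 + 2
3 = 1*2 + 1
2 = 2*1 + 0
Back-substitute:
1 = 3 − 2
1 = −5 + 2·3
1 = 2·8 − 3·5
1 = −3·13 + 5·8
1 = 5·87420 − 33623·13
So 13·(-33623) ≡ 1 (mod 87420), hence d ≡ -33623 ≡ 53797 (mod 87420).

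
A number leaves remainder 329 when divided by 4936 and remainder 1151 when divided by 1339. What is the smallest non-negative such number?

2162297

Write x = 329 + 4936·k. Then 4936·k ≡ 1151 − 329 ≡ 822 (mod 1339).
Need 4936⁻¹ mod 1339. Extended Euclid on (1339, 919):
1339 = 1*919 + 420
919 = 2*420 + 79
420 = 5*79 + 25
79 = 3*25 + 4
25 = 6*4 + 1
4 = 4*1 + 0
Back-substitute:
1 = 25 − 6·4
1 = −6·79 + 19·25
1 = 19·420 − 101·79
1 = −101·919 + 221·420
1 = 221·1339 − 322·919
4936⁻¹ ≡ 1017 (mod 1339), so k ≡ 1017·822 ≡ 438 (mod 1339).
x = 329 + 4936·438 = 2162297.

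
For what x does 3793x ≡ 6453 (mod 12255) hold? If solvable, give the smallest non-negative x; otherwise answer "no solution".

6651

First find gcd(3793, 12255):
12255 = 3*3793 + 876
3793 = 4*876 + 289
876 = 3*289 + 9
289 = 32*9 + 1
9 = 9*1 + 0
gcd = 1, so a unique solution mod 12255 exists.
Back-substitute for the Bézout coefficients:
1 = 289 − 32·9
1 = −32·876 + 97·289
1 = 97·3793 − 420·876
1 = −420·12255 + 1357·3793
So 3793·(1357) ≡ 1 (mod 12255), giving 3793⁻¹ ≡ 1357.
x ≡ 3793⁻¹·6453 ≡ 1357·6453 ≡ 6651 (mod 12255).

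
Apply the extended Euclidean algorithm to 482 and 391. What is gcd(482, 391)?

Apply Euclid's algorithm to 482 and 391:
482 = 1*391 + 91
391 = 4*91 + 27
91 = 3*27 + 10
27 = 2*10 + 7
10 = 1*7 + 3
7 = 2*3 + 1
3 = 3*1 + 0
gcd(482, 391) = 1.
Working backward:
1 = 7 − 2·3
1 = −2·10 + 3·7
1 = 3·27 − 8·10
1 = −8·91 + 27·27
1 = 27·391 − 116·91
1 = −116·482 + 143·391
So 1 = (-116)·482 + (143)·391.

1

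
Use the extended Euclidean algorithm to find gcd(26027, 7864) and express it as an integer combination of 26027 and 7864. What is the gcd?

1

Euclidean algorithm:
26027 = 3*7864 + 2435
7864 = 3*2435 + 559
2435 = 4*559 + 199
559 = 2*199 + 161
199 = 1*161 + 38
161 = 4*38 + 9
38 = 4*9 + 2
9 = 4*2 + 1
2 = 2*1 + 0
gcd(26027, 7864) = 1.
Working backward:
1 = 9 − 4·2
1 = −4·38 + 17·9
1 = 17·161 − 72·38
1 = −72·199 + 89·161
1 = 89·559 − 250·199
1 = −250·2435 + 1089·559
1 = 1089·7864 − 3517·2435
1 = −3517·26027 + 11640·7864
So 1 = (-3517)·26027 + (11640)·7864.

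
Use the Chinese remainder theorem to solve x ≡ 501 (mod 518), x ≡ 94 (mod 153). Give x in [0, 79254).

Write x = 501 + 518·k. Then 518·k ≡ 94 − 501 ≡ 52 (mod 153).
Need 518⁻¹ mod 153. Extended Euclid on (153, 59):
153 = 2*59 + 35
59 = 1*35 + 24
35 = 1*24 + 11
24 = 2*11 + 2
11 = 5*2 + 1
2 = 2*1 + 0
Back-substitute:
1 = 11 − 5·2
1 = −5·24 + 11·11
1 = 11·35 − 16·24
1 = −16·59 + 27·35
1 = 27·153 − 70·59
518⁻¹ ≡ 83 (mod 153), so k ≡ 83·52 ≡ 32 (mod 153).
x = 501 + 518·32 = 17077.

17077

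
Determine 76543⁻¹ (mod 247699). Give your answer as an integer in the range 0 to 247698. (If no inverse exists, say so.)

Extended Euclidean algorithm:
247699 = 3*76543 + 18070
76543 = 4*18070 + 4263
18070 = 4*4263 + 1018
4263 = 4*1018 + 191
1018 = 5*191 + 63
191 = 3*63 + 2
63 = 31*2 + 1
2 = 2*1 + 0
The gcd is 1. Working backward:
1 = 63 − 31·2
1 = −31·191 + 94·63
1 = 94·1018 − 501·191
1 = −501·4263 + 2098·1018
1 = 2098·18070 − 8893·4263
1 = −8893·76543 + 37670·18070
1 = 37670·247699 − 121903·76543
So 76543·(-121903) ≡ 1 (mod 247699), and -121903 ≡ 125796 (mod 247699).

125796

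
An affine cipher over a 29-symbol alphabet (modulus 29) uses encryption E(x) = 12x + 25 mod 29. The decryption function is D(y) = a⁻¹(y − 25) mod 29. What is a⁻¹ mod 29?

Apply the Euclidean algorithm to 29 and 12:
29 = 2*12 + 5
12 = 2*5 + 2
5 = 2*2 + 1
2 = 2*1 + 0
gcd = 1, so the inverse exists. Back-substitute:
1 = 5 − 2·2
1 = −2·12 + 5·5
1 = 5·29 − 12·12
Hence 12⁻¹ ≡ -12 ≡ 17 (mod 29).

17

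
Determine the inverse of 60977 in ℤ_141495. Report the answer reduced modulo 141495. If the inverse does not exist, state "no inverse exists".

95993

gcd(141495, 60977) by repeated division:
141495 = 2·60977 + 19541
60977 = 3·19541 + 2354
19541 = 8·2354 + 709
2354 = 3·709 + 227
709 = 3·227 + 28
227 = 8·28 + 3
28 = 9·3 + 1
3 = 3·1 + 0
Since gcd(60977, 141495) = 1, back-substitute to write 1 as a combination:
1 = 28 − 9·3
1 = −9·227 + 73·28
1 = 73·709 − 228·227
1 = −228·2354 + 757·709
1 = 757·19541 − 6284·2354
1 = −6284·60977 + 19609·19541
1 = 19609·141495 − 45502·60977
So 60977·(-45502) ≡ 1 (mod 141495), and -45502 ≡ 95993 (mod 141495).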